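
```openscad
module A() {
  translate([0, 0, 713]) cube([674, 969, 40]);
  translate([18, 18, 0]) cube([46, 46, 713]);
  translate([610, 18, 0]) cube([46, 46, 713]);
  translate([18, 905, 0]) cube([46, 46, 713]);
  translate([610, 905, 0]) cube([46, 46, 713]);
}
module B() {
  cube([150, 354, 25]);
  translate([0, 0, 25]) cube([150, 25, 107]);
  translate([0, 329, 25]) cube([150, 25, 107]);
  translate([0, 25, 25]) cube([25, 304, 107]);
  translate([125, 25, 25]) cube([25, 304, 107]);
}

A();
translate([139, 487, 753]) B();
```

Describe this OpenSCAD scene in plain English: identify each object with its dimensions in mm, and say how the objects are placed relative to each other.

A is a table: top 674 mm (x) × 969 mm (y), 40 mm thick, upper face at z = 753 mm, on four 46×46 mm square legs, each inset 18 mm from the nearest pair of top edges, running from z = 0 to the bottom of the top.

B is an open-topped rectangular box: outside dimensions 150×354×132 mm, with a uniform wall and base thickness of 25 mm. The base is a full 150×354 slab on the floor; four walls sit on top of the base. The front and back walls (the −y and +y sides) span the full width; the two side walls fit between them.

The open box is on top of the table.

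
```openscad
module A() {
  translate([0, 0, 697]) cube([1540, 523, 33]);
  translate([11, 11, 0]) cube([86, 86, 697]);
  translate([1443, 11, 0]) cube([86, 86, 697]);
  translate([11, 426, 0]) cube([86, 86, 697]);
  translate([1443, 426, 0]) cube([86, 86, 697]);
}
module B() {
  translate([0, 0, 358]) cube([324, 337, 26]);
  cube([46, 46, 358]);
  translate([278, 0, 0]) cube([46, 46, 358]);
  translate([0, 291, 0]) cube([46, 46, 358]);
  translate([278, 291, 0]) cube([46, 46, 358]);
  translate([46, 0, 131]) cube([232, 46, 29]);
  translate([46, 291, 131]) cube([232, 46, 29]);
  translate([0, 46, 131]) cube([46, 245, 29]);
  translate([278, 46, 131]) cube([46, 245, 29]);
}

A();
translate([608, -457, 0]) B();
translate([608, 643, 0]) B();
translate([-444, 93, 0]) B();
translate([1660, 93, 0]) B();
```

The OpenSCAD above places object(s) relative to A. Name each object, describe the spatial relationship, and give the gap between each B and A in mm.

Each stool's nearest face is 120 mm from the table's bounding box.

A is a table. B is a stool. Four stools sit around the table at the −y, +y, −x, +x sides. The gap between each stool and the table is 120 mm.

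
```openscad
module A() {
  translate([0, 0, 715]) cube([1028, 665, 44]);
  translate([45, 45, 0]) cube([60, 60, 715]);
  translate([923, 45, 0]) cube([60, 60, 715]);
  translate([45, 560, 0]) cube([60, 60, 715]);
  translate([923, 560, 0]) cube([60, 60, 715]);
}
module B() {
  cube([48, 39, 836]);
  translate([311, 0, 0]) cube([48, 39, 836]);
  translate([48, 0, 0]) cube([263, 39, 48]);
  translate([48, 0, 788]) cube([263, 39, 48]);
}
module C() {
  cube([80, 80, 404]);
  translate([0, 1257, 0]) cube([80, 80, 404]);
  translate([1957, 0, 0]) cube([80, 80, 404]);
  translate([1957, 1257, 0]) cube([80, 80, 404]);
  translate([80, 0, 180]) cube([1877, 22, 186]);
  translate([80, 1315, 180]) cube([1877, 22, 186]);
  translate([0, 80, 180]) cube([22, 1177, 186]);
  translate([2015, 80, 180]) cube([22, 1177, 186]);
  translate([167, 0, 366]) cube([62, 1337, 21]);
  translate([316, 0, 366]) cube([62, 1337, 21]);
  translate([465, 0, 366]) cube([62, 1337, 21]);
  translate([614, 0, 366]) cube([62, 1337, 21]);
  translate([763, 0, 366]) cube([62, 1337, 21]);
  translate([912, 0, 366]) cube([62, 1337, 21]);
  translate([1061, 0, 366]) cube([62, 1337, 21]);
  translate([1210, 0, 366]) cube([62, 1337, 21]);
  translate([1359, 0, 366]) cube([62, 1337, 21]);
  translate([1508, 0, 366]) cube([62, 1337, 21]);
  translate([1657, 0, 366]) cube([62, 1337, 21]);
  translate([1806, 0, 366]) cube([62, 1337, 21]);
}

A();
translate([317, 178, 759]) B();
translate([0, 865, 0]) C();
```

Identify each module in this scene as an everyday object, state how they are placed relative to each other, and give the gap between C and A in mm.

A is a table. B is a picture frame. C is a bed frame. The picture frame is on top of the table. The bed frame is on the floor beside the table on its +y side. The gap between the bed frame and the table is 200 mm.

The bed frame's nearest face is 200 mm from the table's +y face.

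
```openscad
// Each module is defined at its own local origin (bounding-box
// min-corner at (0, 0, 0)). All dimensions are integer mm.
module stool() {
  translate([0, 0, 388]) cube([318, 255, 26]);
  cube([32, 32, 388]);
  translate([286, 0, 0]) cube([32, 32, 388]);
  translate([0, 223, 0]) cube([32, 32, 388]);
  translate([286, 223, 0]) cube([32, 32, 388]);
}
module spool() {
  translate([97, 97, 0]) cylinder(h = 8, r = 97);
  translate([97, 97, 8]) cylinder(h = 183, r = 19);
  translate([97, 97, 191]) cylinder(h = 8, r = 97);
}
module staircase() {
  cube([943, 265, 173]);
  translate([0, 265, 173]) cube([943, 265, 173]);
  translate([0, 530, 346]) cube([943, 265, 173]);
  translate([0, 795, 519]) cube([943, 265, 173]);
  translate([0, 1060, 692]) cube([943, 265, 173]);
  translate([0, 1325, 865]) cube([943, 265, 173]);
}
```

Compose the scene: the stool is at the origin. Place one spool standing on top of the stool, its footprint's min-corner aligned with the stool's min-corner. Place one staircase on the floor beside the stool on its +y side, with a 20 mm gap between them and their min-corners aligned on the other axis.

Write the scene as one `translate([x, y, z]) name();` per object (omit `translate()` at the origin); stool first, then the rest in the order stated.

stool();
translate([0, 0, 414]) spool();
translate([0, 275, 0]) staircase();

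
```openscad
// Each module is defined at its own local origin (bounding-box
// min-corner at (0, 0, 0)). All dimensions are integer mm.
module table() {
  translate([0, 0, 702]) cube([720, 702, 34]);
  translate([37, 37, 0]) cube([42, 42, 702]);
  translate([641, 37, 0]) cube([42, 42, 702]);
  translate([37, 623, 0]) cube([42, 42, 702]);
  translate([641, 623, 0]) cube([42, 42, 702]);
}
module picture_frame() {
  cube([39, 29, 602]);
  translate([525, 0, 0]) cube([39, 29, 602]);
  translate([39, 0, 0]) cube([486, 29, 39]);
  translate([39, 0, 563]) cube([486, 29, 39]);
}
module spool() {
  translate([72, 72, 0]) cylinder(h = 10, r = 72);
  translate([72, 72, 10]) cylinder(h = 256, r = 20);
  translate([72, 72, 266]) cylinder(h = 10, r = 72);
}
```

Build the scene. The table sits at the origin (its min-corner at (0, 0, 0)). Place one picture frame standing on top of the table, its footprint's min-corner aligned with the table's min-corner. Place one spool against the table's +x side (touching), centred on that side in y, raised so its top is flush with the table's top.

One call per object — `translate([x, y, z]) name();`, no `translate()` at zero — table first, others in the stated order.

table();
translate([0, 0, 736]) picture_frame();
translate([720, 279, 460]) spool();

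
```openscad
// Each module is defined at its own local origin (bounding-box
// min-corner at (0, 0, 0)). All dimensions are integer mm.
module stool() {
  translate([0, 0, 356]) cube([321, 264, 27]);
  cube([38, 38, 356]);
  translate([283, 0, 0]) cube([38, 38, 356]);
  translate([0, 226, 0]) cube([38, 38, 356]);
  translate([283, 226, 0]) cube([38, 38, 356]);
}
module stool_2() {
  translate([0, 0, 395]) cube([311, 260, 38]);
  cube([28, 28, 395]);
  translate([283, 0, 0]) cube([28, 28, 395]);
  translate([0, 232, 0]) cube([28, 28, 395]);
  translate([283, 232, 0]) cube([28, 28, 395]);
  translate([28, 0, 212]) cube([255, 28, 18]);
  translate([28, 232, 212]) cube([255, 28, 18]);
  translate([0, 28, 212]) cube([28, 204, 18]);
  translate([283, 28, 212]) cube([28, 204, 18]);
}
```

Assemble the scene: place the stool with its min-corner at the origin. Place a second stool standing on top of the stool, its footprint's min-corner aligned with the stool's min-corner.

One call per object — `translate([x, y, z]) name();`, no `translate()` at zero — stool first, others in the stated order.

stool();
translate([0, 0, 383]) stool_2();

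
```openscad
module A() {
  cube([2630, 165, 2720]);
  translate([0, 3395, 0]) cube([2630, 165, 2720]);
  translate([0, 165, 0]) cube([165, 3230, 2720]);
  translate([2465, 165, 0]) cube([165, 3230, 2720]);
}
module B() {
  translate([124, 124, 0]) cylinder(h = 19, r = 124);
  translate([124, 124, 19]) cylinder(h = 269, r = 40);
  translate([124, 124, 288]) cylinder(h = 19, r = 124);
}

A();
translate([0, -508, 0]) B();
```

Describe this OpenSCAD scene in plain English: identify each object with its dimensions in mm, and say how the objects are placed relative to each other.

A is a box-shaped house frame (walls only): outside footprint 2630×3560 mm, wall height 2720 mm, wall thickness 165 mm. The two y-facing walls run the full x-width; the two x-facing walls fit between the inner faces of the y-facing walls.

B is a spool: two coaxial disc flanges of radius 124 mm and thickness 19 mm, joined by a core cylinder of radius 40 mm and height 269 mm. The lower flange rests on z = 0 and the three cylinders share a vertical axis.

The spool is on the floor beside the house frame on its −y side.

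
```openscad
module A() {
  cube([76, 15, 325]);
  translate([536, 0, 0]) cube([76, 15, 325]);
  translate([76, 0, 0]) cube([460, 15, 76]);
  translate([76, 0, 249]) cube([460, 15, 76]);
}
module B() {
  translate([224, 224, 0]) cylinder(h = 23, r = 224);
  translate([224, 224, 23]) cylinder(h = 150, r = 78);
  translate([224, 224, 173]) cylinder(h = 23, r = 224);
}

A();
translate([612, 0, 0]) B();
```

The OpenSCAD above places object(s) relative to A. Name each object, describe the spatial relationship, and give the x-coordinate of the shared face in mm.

A is a picture frame. B is a spool. The spool is against the picture frame's +x side, with their −y faces flush. The x-coordinate of the shared face is 612 mm.

The picture frame's +x face and the spool's −x face are both at x = 612 mm.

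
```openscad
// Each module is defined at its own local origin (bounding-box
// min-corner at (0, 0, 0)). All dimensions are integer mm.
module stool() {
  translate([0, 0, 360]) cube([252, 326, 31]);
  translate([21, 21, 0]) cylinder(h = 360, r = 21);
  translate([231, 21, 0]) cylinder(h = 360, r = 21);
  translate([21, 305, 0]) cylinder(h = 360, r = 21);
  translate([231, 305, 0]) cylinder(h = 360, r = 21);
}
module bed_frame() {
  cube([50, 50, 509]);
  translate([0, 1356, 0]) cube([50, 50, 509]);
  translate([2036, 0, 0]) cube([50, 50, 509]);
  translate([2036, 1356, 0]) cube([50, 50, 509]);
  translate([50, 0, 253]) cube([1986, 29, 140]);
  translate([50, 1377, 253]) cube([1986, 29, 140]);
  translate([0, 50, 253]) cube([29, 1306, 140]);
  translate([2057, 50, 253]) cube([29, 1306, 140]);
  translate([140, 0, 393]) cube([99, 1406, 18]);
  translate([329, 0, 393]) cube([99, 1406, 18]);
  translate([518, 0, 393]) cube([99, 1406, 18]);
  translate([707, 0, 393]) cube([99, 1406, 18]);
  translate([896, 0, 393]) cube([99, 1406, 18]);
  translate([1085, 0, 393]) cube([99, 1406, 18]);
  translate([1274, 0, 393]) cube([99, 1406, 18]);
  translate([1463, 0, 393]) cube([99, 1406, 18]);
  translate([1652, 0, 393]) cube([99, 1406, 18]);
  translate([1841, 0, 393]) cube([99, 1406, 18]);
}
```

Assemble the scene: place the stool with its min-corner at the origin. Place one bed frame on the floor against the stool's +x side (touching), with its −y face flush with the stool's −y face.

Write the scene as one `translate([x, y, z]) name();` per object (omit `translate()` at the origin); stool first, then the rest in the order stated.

stool();
translate([252, 0, 0]) bed_frame();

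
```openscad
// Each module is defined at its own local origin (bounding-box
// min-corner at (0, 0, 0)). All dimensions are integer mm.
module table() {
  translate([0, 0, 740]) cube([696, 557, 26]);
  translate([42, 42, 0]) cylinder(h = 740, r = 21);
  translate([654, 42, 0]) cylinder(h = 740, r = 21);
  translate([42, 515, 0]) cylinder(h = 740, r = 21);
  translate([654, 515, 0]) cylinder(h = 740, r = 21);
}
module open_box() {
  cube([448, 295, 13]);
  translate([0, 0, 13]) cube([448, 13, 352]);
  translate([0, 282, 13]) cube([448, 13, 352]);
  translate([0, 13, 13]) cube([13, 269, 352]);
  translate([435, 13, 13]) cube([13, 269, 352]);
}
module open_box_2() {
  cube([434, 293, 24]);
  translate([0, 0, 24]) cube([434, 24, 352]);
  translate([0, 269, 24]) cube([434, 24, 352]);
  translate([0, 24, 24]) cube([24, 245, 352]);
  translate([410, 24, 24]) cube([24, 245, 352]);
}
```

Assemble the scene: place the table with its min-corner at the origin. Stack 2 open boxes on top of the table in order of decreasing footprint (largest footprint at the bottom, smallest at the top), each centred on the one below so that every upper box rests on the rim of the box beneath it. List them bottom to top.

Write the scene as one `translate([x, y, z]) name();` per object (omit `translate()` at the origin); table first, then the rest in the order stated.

table();
translate([124, 131, 766]) open_box();
translate([131, 132, 1131]) open_box_2();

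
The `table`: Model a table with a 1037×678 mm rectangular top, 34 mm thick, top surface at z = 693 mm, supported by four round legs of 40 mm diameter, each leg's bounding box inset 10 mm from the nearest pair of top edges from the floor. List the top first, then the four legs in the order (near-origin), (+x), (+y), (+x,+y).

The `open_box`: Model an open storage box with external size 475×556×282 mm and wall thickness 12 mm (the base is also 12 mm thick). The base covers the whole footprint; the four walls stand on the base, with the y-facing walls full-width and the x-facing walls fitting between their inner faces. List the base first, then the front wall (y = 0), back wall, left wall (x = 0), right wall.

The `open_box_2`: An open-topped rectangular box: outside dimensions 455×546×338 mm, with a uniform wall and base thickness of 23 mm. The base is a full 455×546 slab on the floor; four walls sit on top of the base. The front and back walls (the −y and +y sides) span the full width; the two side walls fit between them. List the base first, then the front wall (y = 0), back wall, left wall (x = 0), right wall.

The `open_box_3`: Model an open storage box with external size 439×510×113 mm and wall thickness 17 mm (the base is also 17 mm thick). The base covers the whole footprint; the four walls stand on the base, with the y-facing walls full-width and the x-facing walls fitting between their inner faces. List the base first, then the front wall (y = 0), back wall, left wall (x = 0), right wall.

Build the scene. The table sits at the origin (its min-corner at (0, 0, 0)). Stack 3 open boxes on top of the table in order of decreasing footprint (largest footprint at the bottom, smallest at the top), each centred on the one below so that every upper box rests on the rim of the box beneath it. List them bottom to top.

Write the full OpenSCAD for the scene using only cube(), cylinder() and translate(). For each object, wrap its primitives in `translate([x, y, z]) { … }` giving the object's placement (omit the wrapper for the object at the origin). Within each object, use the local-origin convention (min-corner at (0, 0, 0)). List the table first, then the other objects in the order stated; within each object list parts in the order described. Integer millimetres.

translate([0, 0, 659]) cube([1037, 678, 34]);
translate([30, 30, 0]) cylinder(h = 659, r = 20);
translate([1007, 30, 0]) cylinder(h = 659, r = 20);
translate([30, 648, 0]) cylinder(h = 659, r = 20);
translate([1007, 648, 0]) cylinder(h = 659, r = 20);
translate([281, 61, 693]) {
  cube([475, 556, 12]);
  translate([0, 0, 12]) cube([475, 12, 270]);
  translate([0, 544, 12]) cube([475, 12, 270]);
  translate([0, 12, 12]) cube([12, 532, 270]);
  translate([463, 12, 12]) cube([12, 532, 270]);
}
translate([291, 66, 975]) {
  cube([455, 546, 23]);
  translate([0, 0, 23]) cube([455, 23, 315]);
  translate([0, 523, 23]) cube([455, 23, 315]);
  translate([0, 23, 23]) cube([23, 500, 315]);
  translate([432, 23, 23]) cube([23, 500, 315]);
}
translate([299, 84, 1313]) {
  cube([439, 510, 17]);
  translate([0, 0, 17]) cube([439, 17, 96]);
  translate([0, 493, 17]) cube([439, 17, 96]);
  translate([0, 17, 17]) cube([17, 476, 96]);
  translate([422, 17, 17]) cube([17, 476, 96]);
}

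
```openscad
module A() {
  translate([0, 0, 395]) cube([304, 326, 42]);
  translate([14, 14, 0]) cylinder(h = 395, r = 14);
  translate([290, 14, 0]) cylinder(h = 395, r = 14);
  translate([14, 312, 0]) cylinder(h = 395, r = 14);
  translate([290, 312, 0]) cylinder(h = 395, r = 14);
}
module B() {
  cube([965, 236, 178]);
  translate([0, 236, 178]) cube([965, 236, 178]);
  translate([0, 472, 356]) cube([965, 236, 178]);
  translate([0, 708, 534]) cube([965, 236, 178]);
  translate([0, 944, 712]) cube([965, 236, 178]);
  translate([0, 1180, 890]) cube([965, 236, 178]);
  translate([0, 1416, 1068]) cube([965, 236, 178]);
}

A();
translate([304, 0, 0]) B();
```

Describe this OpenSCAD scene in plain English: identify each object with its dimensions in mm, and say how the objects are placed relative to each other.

A is a four-legged stool. The seat is a 304×326×42 mm slab whose top surface is at z = 437 mm; four round legs, each 28 mm in diameter, run from the floor (z = 0) to the underside of the seat, each leg's axis is inset half a diameter from the nearest pair of seat edges (so the leg's bounding box is flush with the corner).

B is a straight staircase of 7 solid steps. Each step is 965 mm wide (x), 236 mm deep (y, the going) and 178 mm tall (the rise). The first step rests on the floor; each subsequent step sits one going further in +y and one rise higher in +z, directly behind and above the previous step with no overlap.

The staircase is against the stool's +x side, with their −y faces flush.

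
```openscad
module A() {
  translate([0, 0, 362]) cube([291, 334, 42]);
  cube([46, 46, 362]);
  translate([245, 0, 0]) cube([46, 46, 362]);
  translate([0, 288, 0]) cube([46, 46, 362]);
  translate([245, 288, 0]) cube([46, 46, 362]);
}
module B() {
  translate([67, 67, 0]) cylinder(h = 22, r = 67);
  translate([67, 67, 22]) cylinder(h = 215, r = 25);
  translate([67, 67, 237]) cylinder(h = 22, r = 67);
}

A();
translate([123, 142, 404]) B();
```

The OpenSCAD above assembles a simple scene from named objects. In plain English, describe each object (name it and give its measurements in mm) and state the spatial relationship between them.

A is a four-legged stool. The seat is 291×334 mm, 42 mm thick, top at z = 404 mm. It stands on four square legs, each 46×46 mm in cross-section, from z = 0 to the seat underside, each flush with a corner of the seat.

B is a spool: two coaxial disc flanges of radius 67 mm and thickness 22 mm, joined by a core cylinder of radius 25 mm and height 215 mm. The lower flange rests on z = 0 and the three cylinders share a vertical axis.

The spool is on top of the stool.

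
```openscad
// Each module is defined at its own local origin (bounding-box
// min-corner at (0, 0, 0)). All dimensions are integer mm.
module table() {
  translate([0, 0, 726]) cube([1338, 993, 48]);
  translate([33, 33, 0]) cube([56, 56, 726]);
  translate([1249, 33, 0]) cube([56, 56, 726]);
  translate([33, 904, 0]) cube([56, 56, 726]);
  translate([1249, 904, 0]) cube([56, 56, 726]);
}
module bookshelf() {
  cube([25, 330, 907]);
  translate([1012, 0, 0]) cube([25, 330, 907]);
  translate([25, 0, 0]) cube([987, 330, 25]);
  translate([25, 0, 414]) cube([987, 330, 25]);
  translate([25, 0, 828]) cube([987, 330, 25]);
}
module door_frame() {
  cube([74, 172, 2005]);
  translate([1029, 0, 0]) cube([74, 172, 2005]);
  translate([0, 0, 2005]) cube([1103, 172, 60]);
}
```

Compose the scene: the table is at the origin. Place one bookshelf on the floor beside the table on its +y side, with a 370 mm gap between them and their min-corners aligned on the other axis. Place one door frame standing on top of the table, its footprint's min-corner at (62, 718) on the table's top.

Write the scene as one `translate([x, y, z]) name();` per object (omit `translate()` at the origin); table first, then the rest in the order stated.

table();
translate([0, 1363, 0]) bookshelf();
translate([62, 718, 774]) door_frame();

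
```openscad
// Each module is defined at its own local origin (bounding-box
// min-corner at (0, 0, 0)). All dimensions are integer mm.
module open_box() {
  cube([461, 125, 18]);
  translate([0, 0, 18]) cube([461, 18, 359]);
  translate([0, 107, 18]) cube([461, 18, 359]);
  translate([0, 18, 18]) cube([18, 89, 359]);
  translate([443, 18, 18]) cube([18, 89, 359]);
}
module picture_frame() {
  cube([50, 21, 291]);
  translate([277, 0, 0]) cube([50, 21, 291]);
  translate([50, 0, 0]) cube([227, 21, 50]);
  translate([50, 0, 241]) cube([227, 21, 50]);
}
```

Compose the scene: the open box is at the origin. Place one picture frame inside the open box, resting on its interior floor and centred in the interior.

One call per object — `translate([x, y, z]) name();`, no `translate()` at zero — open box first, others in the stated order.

open_box();
translate([67, 52, 18]) picture_frame();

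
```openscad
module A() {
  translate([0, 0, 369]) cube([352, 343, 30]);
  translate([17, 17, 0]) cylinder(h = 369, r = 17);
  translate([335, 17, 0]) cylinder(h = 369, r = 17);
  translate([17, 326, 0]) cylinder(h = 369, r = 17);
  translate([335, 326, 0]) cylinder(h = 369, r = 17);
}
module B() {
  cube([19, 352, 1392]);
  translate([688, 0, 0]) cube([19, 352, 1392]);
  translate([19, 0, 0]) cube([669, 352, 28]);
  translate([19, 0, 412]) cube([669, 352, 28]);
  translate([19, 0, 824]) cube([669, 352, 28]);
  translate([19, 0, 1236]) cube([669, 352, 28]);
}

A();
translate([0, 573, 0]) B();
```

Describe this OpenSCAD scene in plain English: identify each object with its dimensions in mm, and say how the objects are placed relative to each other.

A is a simple wooden stool: a rectangular seat 352 mm (x) by 343 mm (y), 30 mm thick, top face at z = 399 mm, on four round legs, each 34 mm in diameter. The legs rest on z = 0, each leg's axis is inset half a diameter from the nearest pair of seat edges (so the leg's bounding box is flush with the corner).

B is an open bookshelf. Two side panels, each 19 mm thick, 352 mm deep and 1392 mm tall, stand 707 mm apart (outside-to-outside). Between them sit 4 shelves, each 28 mm thick and 352 mm deep, spanning the full gap between the sides. The bottom shelf rests on the floor (its underside at z = 0) and the clear gap between one shelf's top and the next shelf's underside is 384 mm.

The bookshelf is on the floor beside the stool on its +y side.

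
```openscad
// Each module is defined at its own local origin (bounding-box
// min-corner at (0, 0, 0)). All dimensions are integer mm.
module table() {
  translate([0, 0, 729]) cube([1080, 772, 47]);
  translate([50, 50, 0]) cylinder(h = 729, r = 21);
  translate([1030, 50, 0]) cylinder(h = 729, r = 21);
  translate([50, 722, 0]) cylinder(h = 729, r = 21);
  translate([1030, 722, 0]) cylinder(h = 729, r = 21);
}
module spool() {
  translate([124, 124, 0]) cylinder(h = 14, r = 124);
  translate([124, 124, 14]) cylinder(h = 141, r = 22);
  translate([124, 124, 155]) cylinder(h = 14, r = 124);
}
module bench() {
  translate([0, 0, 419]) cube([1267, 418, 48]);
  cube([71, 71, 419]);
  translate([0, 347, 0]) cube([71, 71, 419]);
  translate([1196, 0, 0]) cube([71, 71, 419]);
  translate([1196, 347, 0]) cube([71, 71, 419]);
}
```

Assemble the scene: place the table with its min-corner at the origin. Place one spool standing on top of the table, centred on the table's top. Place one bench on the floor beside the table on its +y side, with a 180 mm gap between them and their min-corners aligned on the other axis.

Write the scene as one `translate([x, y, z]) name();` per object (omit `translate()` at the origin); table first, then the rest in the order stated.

table();
translate([416, 262, 776]) spool();
translate([0, 952, 0]) bench();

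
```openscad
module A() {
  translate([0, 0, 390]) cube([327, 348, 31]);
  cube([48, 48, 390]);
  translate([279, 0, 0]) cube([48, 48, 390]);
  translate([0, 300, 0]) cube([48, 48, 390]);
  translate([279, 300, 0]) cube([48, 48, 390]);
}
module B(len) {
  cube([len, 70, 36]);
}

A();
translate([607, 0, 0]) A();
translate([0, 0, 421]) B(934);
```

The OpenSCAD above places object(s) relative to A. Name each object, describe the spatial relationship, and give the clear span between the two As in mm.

Second stool starts at x = 607; first ends at x = 327; clear span = 607 − 327 = 280 mm.

A is a stool. B is a beam. A beam spans the tops of two stools. The clear span between the two stools is 280 mm.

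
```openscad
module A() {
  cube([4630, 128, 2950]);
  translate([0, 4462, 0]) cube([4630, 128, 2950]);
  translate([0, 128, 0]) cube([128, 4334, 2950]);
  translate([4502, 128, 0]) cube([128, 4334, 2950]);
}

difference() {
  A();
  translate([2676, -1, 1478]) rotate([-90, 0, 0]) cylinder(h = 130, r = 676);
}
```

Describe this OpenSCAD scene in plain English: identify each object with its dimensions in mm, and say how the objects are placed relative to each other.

A is a box-shaped house frame (walls only): outside footprint 4630×4590 mm, wall height 2950 mm, wall thickness 128 mm. The two y-facing walls run the full x-width; the two x-facing walls fit between the inner faces of the y-facing walls.

The house frame has a circular hole of radius 676 mm through its front wall, centred at (x = 2676, z = 1478).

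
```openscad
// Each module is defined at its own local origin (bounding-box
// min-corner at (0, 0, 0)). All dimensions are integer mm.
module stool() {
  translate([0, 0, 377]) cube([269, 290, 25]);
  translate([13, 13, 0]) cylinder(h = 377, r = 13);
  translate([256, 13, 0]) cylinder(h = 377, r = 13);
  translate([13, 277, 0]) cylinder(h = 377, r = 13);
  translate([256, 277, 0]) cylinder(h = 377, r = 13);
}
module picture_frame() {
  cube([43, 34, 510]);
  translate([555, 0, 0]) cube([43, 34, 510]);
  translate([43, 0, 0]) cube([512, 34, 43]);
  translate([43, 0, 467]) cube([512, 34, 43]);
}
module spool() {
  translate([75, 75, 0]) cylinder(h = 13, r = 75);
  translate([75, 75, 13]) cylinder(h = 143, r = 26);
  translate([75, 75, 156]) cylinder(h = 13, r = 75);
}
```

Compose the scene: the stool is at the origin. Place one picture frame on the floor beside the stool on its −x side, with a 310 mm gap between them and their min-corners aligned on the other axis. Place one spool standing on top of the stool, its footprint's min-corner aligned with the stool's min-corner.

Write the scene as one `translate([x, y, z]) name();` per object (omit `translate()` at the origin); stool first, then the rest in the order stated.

stool();
translate([-908, 0, 0]) picture_frame();
translate([0, 0, 402]) spool();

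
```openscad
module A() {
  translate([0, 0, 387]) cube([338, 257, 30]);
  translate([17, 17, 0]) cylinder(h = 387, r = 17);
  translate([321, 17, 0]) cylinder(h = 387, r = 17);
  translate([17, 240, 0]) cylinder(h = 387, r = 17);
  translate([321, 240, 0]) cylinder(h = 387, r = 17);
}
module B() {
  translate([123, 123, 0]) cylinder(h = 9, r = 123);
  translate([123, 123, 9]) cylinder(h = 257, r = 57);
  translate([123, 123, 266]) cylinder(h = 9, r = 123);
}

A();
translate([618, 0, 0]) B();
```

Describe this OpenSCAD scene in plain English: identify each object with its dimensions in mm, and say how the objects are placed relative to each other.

A is a simple wooden stool: a rectangular seat 338 mm (x) by 257 mm (y), 30 mm thick, top face at z = 417 mm, on four round legs, each 34 mm in diameter. The legs rest on z = 0, each leg's axis is inset half a diameter from the nearest pair of seat edges (so the leg's bounding box is flush with the corner).

B is a spool: two coaxial disc flanges of radius 123 mm and thickness 9 mm, joined by a core cylinder of radius 57 mm and height 257 mm. The lower flange rests on z = 0 and the three cylinders share a vertical axis.

The spool is on the floor beside the stool on its +x side.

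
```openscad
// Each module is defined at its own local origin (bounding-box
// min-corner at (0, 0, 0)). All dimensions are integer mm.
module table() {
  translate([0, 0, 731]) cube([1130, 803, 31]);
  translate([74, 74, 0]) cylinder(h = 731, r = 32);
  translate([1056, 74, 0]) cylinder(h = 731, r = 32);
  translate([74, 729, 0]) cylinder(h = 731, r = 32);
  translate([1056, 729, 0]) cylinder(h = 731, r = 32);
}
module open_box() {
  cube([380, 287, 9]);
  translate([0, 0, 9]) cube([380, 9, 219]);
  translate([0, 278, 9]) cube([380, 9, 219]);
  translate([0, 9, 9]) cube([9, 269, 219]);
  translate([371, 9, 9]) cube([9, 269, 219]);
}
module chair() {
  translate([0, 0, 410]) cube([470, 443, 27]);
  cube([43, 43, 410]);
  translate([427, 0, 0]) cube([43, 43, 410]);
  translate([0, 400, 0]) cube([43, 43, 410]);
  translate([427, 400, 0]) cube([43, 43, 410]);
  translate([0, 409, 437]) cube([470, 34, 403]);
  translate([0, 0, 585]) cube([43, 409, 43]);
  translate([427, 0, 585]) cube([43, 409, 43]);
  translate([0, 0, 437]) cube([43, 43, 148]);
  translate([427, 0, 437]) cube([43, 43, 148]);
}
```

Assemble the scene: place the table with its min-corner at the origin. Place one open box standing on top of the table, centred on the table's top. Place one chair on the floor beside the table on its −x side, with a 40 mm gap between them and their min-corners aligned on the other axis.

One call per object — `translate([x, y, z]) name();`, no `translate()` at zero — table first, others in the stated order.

table();
translate([375, 258, 762]) open_box();
translate([-510, 0, 0]) chair();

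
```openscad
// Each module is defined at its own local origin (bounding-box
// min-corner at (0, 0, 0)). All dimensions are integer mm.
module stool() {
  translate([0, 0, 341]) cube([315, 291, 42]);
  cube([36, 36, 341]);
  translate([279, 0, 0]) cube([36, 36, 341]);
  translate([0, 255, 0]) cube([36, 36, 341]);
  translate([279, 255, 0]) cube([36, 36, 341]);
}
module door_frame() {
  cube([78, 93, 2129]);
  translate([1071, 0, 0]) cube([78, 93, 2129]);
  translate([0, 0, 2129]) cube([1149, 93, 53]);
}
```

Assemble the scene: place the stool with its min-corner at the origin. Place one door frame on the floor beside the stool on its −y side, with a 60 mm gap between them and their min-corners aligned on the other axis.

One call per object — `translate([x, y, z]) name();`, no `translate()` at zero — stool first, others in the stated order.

stool();
translate([0, -153, 0]) door_frame();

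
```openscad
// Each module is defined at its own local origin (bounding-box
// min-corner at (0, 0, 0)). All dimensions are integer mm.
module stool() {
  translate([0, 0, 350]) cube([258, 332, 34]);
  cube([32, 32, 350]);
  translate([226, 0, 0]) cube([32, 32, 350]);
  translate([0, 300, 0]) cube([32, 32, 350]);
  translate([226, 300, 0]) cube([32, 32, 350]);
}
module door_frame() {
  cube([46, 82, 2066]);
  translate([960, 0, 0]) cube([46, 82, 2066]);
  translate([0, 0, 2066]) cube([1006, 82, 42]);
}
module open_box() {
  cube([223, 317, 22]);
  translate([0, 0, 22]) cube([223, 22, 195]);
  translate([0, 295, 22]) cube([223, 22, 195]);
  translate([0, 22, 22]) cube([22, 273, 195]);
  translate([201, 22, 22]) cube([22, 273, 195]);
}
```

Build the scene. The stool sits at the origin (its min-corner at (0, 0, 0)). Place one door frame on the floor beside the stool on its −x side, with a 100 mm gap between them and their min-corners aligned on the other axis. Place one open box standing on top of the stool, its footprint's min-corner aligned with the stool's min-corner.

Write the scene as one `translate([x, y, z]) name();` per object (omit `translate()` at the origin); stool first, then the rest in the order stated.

stool();
translate([-1106, 0, 0]) door_frame();
translate([0, 0, 384]) open_box();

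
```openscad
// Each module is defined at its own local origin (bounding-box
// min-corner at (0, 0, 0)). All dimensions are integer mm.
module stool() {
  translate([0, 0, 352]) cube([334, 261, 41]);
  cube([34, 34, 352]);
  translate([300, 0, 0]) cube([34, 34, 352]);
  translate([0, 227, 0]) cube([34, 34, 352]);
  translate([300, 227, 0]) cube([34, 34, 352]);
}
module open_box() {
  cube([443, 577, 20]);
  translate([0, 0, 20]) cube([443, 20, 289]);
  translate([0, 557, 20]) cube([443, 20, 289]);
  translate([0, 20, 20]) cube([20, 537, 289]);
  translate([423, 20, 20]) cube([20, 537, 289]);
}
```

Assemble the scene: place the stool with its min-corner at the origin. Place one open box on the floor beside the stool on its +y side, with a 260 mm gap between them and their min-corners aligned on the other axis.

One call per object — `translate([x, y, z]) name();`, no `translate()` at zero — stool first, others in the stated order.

stool();
translate([0, 521, 0]) open_box();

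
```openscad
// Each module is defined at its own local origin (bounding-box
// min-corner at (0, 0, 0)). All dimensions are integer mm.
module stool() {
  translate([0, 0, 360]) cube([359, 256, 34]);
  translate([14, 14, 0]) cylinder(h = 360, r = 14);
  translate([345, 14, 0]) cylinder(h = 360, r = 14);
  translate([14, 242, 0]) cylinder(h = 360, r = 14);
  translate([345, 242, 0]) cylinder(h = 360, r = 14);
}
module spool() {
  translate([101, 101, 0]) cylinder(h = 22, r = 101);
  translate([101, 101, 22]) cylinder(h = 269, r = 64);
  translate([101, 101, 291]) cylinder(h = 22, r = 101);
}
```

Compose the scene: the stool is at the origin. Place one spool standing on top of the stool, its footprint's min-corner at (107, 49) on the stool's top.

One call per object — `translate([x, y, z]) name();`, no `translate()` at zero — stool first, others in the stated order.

stool();
translate([107, 49, 394]) spool();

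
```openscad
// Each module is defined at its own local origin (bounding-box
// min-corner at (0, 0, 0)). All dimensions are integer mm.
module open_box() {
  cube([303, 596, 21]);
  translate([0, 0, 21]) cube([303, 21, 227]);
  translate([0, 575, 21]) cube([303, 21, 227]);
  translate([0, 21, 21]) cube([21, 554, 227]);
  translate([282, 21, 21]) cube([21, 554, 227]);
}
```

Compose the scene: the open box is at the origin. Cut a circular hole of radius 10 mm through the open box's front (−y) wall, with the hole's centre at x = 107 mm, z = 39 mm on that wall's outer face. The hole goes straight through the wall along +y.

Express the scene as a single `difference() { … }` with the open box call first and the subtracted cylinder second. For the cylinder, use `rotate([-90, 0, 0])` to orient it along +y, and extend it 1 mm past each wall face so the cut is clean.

difference() {
  open_box();
  translate([107, -1, 39]) rotate([-90, 0, 0]) cylinder(h = 23, r = 10);
}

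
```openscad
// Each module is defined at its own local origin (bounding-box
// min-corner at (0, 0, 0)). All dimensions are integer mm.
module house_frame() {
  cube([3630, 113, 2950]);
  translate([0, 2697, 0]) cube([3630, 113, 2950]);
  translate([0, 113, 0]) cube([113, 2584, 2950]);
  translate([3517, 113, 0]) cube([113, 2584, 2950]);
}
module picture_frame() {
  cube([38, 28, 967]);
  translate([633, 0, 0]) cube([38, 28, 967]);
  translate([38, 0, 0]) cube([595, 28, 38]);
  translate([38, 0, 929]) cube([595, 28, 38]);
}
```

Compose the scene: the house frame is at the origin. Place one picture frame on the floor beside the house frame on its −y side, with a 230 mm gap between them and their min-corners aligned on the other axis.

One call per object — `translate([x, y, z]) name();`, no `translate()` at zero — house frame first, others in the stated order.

house_frame();
translate([0, -258, 0]) picture_frame();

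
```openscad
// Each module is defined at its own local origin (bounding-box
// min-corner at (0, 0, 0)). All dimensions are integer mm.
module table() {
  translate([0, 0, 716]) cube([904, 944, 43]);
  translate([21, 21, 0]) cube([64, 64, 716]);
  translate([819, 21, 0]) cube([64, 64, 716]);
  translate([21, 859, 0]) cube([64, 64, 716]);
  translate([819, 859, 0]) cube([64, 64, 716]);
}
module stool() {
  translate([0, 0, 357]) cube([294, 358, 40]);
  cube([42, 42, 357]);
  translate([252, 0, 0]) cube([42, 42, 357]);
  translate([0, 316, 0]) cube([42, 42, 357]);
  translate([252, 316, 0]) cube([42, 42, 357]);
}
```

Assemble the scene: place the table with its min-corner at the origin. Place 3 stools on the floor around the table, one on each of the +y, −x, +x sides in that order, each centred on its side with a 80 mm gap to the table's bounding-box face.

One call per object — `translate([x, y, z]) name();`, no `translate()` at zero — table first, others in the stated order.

table();
translate([305, 1024, 0]) stool();
translate([-374, 293, 0]) stool();
translate([984, 293, 0]) stool();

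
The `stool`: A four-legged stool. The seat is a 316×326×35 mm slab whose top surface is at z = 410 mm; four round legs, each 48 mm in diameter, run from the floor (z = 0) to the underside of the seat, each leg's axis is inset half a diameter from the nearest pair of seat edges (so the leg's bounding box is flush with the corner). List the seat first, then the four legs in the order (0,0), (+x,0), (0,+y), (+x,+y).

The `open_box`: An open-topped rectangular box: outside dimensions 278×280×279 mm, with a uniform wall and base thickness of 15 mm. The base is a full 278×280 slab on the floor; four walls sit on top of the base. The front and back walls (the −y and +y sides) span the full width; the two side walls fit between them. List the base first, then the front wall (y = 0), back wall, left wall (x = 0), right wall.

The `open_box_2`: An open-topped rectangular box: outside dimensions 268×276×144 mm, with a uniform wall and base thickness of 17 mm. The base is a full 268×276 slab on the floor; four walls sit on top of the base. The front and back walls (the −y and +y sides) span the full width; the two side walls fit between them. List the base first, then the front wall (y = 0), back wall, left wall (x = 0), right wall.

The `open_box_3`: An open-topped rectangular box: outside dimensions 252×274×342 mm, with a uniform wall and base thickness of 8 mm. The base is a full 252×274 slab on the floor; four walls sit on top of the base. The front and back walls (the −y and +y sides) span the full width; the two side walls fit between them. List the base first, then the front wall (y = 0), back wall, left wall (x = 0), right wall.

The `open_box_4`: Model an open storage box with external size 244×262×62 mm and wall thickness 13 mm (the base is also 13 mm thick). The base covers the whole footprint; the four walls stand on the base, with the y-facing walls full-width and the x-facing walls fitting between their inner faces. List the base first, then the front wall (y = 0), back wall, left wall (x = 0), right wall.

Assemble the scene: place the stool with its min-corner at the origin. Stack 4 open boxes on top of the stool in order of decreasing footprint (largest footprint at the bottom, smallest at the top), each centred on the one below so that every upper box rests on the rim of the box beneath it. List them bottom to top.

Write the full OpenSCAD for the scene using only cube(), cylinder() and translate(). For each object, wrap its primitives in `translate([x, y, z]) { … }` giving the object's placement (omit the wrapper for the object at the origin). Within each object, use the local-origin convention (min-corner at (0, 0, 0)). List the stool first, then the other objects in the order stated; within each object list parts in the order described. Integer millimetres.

translate([0, 0, 375]) cube([316, 326, 35]);
translate([24, 24, 0]) cylinder(h = 375, r = 24);
translate([292, 24, 0]) cylinder(h = 375, r = 24);
translate([24, 302, 0]) cylinder(h = 375, r = 24);
translate([292, 302, 0]) cylinder(h = 375, r = 24);
translate([19, 23, 410]) {
  cube([278, 280, 15]);
  translate([0, 0, 15]) cube([278, 15, 264]);
  translate([0, 265, 15]) cube([278, 15, 264]);
  translate([0, 15, 15]) cube([15, 250, 264]);
  translate([263, 15, 15]) cube([15, 250, 264]);
}
translate([24, 25, 689]) {
  cube([268, 276, 17]);
  translate([0, 0, 17]) cube([268, 17, 127]);
  translate([0, 259, 17]) cube([268, 17, 127]);
  translate([0, 17, 17]) cube([17, 242, 127]);
  translate([251, 17, 17]) cube([17, 242, 127]);
}
translate([32, 26, 833]) {
  cube([252, 274, 8]);
  translate([0, 0, 8]) cube([252, 8, 334]);
  translate([0, 266, 8]) cube([252, 8, 334]);
  translate([0, 8, 8]) cube([8, 258, 334]);
  translate([244, 8, 8]) cube([8, 258, 334]);
}
translate([36, 32, 1175]) {
  cube([244, 262, 13]);
  translate([0, 0, 13]) cube([244, 13, 49]);
  translate([0, 249, 13]) cube([244, 13, 49]);
  translate([0, 13, 13]) cube([13, 236, 49]);
  translate([231, 13, 13]) cube([13, 236, 49]);
}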